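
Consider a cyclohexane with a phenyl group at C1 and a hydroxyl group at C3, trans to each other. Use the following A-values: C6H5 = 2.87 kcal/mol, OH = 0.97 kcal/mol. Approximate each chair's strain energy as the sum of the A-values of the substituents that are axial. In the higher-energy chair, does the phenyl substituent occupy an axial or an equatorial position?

C1 and C3 have the same parity, so for the trans isomer the two substituents are one axial and one equatorial in each chair.
Chair I (phenyl axial, hydroxyl equatorial): E = 2.87 kcal/mol.
Chair II (phenyl equatorial, hydroxyl axial): E = 0.97 kcal/mol.
Chair I is the less stable (higher-energy) conformer, and in that chair the phenyl group is axial.

axial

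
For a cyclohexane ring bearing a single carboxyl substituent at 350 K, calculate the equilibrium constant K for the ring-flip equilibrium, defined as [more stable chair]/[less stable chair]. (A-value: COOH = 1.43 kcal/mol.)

K ≈ 7.82

One chair has the carboxyl group axial (E = 1.43 kcal/mol) and the other has it equatorial (E = 0).
ΔG = 1.43 kcal/mol between the two chairs.
K = exp(ΔG/RT) with R = 1.987×10⁻³ kcal mol⁻¹ K⁻¹ and T = 350 K gives K ≈ 7.82.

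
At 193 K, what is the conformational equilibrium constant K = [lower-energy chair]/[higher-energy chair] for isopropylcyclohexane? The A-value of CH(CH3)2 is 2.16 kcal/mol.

One chair has the isopropyl group axial (E = 2.16 kcal/mol) and the other has it equatorial (E = 0).
ΔG = 2.16 kcal/mol between the two chairs.
K = exp(ΔG/RT) with R = 1.987×10⁻³ kcal mol⁻¹ K⁻¹ and T = 193 K gives K ≈ 279.

K ≈ 279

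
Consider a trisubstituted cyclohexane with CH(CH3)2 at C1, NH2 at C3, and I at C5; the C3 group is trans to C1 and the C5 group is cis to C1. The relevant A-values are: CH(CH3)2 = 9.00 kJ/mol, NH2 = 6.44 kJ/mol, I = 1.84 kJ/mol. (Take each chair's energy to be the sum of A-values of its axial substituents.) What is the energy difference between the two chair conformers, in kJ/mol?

4.40 kJ/mol

Chair I (isopropyl axial, amino equatorial, iodo axial): E = 10.84 kJ/mol.
Chair II (isopropyl equatorial, amino axial, iodo equatorial): E = 6.44 kJ/mol.
ΔE = 10.84 − 6.44 = 4.40 kJ/mol; chair II is more stable.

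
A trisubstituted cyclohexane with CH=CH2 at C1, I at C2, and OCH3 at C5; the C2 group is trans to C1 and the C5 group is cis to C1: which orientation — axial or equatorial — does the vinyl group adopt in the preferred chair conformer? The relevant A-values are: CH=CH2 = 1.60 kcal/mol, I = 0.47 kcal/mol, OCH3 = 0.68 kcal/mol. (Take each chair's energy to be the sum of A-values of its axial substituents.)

equatorial

Chair I (vinyl axial, iodo axial, methoxy axial): E = 2.75 kcal/mol.
Chair II (vinyl equatorial, iodo equatorial, methoxy equatorial): E = 0.00 kcal/mol.
Chair II is the more stable (lower-energy) conformer, and in that chair the vinyl group is equatorial.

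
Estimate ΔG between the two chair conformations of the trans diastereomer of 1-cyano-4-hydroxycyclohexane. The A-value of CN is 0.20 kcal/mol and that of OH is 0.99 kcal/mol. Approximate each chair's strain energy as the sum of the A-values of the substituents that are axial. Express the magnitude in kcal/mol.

C1 and C4 have opposite parity, so for the trans isomer the two substituents are e,e in one chair and a,a in the other.
Chair I (cyano axial, hydroxyl axial): E = 1.19 kcal/mol.
Chair II (cyano equatorial, hydroxyl equatorial): E = 0.00 kcal/mol.
ΔE = 1.19 − 0.00 = 1.19 kcal/mol; chair II is more stable.

1.19 kcal/mol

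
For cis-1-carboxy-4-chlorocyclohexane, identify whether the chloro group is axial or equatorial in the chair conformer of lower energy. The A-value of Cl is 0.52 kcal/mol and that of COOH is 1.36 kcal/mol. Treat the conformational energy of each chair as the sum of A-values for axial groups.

C1 and C4 have opposite parity, so for the cis isomer the two substituents are one axial and one equatorial in each chair.
Chair I (chloro axial, carboxyl equatorial): E = 0.52 kcal/mol.
Chair II (chloro equatorial, carboxyl axial): E = 1.36 kcal/mol.
Chair I is the more stable (lower-energy) conformer, and in that chair the chloro group is axial.

axial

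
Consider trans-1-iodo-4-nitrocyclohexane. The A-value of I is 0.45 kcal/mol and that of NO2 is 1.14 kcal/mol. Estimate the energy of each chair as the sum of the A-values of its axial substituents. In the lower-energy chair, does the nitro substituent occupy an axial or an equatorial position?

C1 and C4 have opposite parity, so for the trans isomer the two substituents are e,e in one chair and a,a in the other.
Chair I (iodo axial, nitro axial): E = 1.59 kcal/mol.
Chair II (iodo equatorial, nitro equatorial): E = 0.00 kcal/mol.
Chair II is the more stable (lower-energy) conformer, and in that chair the nitro group is equatorial.

equatorial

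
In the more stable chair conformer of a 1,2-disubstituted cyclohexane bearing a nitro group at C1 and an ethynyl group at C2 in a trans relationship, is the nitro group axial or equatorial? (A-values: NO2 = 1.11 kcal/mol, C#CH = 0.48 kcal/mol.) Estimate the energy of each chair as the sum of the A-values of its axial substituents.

equatorial

C1 and C2 have opposite parity, so for the trans isomer the two substituents are e,e in one chair and a,a in the other.
Chair I (nitro axial, ethynyl axial): E = 1.59 kcal/mol.
Chair II (nitro equatorial, ethynyl equatorial): E = 0.00 kcal/mol.
Chair II is the more stable (lower-energy) conformer, and in that chair the nitro group is equatorial.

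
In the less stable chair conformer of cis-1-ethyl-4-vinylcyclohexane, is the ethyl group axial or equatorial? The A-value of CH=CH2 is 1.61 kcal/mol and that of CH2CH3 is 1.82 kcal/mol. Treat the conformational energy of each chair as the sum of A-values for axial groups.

axial

C1 and C4 have opposite parity, so for the cis isomer the two substituents are one axial and one equatorial in each chair.
Chair I (vinyl axial, ethyl equatorial): E = 1.61 kcal/mol.
Chair II (vinyl equatorial, ethyl axial): E = 1.82 kcal/mol.
Chair II is the less stable (higher-energy) conformer, and in that chair the ethyl group is axial.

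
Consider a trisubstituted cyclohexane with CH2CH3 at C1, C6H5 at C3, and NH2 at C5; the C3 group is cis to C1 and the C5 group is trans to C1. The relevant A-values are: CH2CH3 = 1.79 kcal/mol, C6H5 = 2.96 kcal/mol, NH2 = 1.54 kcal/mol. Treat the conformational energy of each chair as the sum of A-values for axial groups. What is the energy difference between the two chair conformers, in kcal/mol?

Chair I (ethyl axial, phenyl axial, amino equatorial): E = 4.75 kcal/mol.
Chair II (ethyl equatorial, phenyl equatorial, amino axial): E = 1.54 kcal/mol.
ΔE = 4.75 − 1.54 = 3.21 kcal/mol; chair II is more stable.

3.21 kcal/mol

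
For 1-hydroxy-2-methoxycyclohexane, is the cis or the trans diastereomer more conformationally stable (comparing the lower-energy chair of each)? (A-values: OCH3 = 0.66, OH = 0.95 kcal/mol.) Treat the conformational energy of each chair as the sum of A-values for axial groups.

trans

At 1,2 positions (parity opposite): cis → (a,e or e,a); trans → (e,e or a,a).
Best chair for cis: E = 0.66 kcal/mol; best chair for trans: E = 0.00 kcal/mol.
The trans isomer is lower by 0.66 kcal/mol.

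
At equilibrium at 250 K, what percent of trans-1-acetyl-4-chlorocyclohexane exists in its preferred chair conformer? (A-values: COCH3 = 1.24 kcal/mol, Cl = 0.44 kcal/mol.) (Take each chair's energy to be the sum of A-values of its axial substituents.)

96.7%

C1 and C4 have opposite parity, so for the trans isomer the two substituents are e,e in one chair and a,a in the other.
Chair I (acetyl axial, chloro axial): E = 1.68 kcal/mol; chair II (acetyl equatorial, chloro equatorial): E = 0.00 kcal/mol.
ΔG = 1.68 kcal/mol between the two chairs.
K = exp(ΔG/RT) with R = 1.987×10⁻³ kcal mol⁻¹ K⁻¹ and T = 250 K gives K ≈ 29.4.
Fraction in the lower-energy chair = K/(K+1) = 96.7%.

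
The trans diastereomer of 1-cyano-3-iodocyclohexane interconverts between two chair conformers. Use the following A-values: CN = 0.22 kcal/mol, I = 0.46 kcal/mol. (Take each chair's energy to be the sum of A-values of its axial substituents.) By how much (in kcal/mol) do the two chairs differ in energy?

C1 and C3 have the same parity, so for the trans isomer the two substituents are one axial and one equatorial in each chair.
Chair I (cyano axial, iodo equatorial): E = 0.22 kcal/mol.
Chair II (cyano equatorial, iodo axial): E = 0.46 kcal/mol.
ΔE = 0.46 − 0.22 = 0.24 kcal/mol; chair I is more stable.

0.24 kcal/mol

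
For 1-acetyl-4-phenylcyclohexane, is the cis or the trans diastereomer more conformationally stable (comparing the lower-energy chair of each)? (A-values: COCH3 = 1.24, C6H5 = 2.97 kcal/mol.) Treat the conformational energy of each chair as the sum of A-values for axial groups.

trans

At 1,4 positions (parity opposite): cis → (a,e or e,a); trans → (e,e or a,a).
Best chair for cis: E = 1.24 kcal/mol; best chair for trans: E = 0.00 kcal/mol.
The trans isomer is lower by 1.24 kcal/mol.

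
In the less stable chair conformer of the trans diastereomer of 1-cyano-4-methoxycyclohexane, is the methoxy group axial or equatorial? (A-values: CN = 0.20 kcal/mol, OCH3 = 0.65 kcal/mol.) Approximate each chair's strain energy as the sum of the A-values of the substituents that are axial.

C1 and C4 have opposite parity, so for the trans isomer the two substituents are e,e in one chair and a,a in the other.
Chair I (cyano axial, methoxy axial): E = 0.85 kcal/mol.
Chair II (cyano equatorial, methoxy equatorial): E = 0.00 kcal/mol.
Chair I is the less stable (higher-energy) conformer, and in that chair the methoxy group is axial.

axial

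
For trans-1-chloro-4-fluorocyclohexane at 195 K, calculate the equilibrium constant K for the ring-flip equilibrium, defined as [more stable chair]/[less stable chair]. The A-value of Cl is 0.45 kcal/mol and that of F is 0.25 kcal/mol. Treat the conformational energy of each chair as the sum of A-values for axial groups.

K ≈ 6.09

C1 and C4 have opposite parity, so for the trans isomer the two substituents are e,e in one chair and a,a in the other.
Chair I (chloro axial, fluoro axial): E = 0.70 kcal/mol; chair II (chloro equatorial, fluoro equatorial): E = 0.00 kcal/mol.
ΔG = 0.70 kcal/mol between the two chairs.
K = exp(ΔG/RT) with R = 1.987×10⁻³ kcal mol⁻¹ K⁻¹ and T = 195 K gives K ≈ 6.09.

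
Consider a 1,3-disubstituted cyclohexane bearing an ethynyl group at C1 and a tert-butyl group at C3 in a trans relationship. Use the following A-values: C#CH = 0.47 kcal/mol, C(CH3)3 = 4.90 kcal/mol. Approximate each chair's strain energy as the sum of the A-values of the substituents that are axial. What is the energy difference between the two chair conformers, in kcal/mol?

C1 and C3 have the same parity, so for the trans isomer the two substituents are one axial and one equatorial in each chair.
Chair I (ethynyl axial, tert-butyl equatorial): E = 0.47 kcal/mol.
Chair II (ethynyl equatorial, tert-butyl axial): E = 4.90 kcal/mol.
ΔE = 4.90 − 0.47 = 4.43 kcal/mol; chair I is more stable.

4.43 kcal/mol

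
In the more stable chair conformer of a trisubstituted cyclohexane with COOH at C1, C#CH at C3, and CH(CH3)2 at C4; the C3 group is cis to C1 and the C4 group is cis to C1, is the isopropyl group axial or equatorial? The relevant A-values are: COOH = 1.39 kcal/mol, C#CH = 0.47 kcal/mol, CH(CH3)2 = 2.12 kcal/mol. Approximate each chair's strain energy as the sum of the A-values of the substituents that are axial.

equatorial

Chair I (carboxyl axial, ethynyl axial, isopropyl equatorial): E = 1.86 kcal/mol.
Chair II (carboxyl equatorial, ethynyl equatorial, isopropyl axial): E = 2.12 kcal/mol.
Chair I is the more stable (lower-energy) conformer, and in that chair the isopropyl group is equatorial.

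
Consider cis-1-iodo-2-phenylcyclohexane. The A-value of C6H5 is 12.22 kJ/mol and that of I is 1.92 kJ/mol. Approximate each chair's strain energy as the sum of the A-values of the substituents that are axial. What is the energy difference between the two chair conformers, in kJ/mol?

C1 and C2 have opposite parity, so for the cis isomer the two substituents are one axial and one equatorial in each chair.
Chair I (phenyl axial, iodo equatorial): E = 12.22 kJ/mol.
Chair II (phenyl equatorial, iodo axial): E = 1.92 kJ/mol.
ΔE = 12.22 − 1.92 = 10.30 kJ/mol; chair II is more stable.

10.30 kJ/mol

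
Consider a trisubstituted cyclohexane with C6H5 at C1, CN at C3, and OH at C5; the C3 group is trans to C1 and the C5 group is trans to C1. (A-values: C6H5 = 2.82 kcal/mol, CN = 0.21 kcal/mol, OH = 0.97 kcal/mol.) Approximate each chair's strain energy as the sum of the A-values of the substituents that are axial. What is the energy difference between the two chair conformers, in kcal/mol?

1.64 kcal/mol

Chair I (phenyl axial, cyano equatorial, hydroxyl equatorial): E = 2.82 kcal/mol.
Chair II (phenyl equatorial, cyano axial, hydroxyl axial): E = 1.18 kcal/mol.
ΔE = 2.82 − 1.18 = 1.64 kcal/mol; chair II is more stable.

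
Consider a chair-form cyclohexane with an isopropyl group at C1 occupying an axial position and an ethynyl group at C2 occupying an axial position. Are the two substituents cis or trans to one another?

trans

C1 and C2 have opposite parity, so their axial bonds point in opposite directions.
With opposite-parity carbons, two substituents on the same face are one axial and one equatorial; opposite faces give both axial or both equatorial.
Here the groups are axial/axial → opposite face → trans.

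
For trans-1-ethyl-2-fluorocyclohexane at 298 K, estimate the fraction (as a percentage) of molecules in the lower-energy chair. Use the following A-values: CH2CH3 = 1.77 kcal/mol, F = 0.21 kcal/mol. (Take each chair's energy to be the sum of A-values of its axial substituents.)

96.6%

C1 and C2 have opposite parity, so for the trans isomer the two substituents are e,e in one chair and a,a in the other.
Chair I (ethyl axial, fluoro axial): E = 1.98 kcal/mol; chair II (ethyl equatorial, fluoro equatorial): E = 0.00 kcal/mol.
ΔG = 1.98 kcal/mol between the two chairs.
K = exp(ΔG/RT) with R = 1.987×10⁻³ kcal mol⁻¹ K⁻¹ and T = 298 K gives K ≈ 28.3.
Fraction in the lower-energy chair = K/(K+1) = 96.6%.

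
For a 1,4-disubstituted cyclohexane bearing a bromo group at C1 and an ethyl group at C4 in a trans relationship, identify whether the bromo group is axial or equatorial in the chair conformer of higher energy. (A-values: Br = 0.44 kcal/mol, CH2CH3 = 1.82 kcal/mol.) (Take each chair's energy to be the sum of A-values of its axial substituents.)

axial

C1 and C4 have opposite parity, so for the trans isomer the two substituents are e,e in one chair and a,a in the other.
Chair I (bromo axial, ethyl axial): E = 2.26 kcal/mol.
Chair II (bromo equatorial, ethyl equatorial): E = 0.00 kcal/mol.
Chair I is the less stable (higher-energy) conformer, and in that chair the bromo group is axial.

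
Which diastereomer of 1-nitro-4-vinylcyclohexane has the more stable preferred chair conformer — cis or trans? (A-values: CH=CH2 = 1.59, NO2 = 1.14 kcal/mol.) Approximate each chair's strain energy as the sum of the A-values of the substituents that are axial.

trans

At 1,4 positions (parity opposite): cis → (a,e or e,a); trans → (e,e or a,a).
Best chair for cis: E = 1.14 kcal/mol; best chair for trans: E = 0.00 kcal/mol.
The trans isomer is lower by 1.14 kcal/mol.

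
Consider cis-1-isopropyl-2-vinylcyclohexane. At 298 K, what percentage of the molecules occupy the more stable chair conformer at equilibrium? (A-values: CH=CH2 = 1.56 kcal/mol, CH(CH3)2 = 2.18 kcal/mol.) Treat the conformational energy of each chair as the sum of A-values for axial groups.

C1 and C2 have opposite parity, so for the cis isomer the two substituents are one axial and one equatorial in each chair.
Chair I (vinyl axial, isopropyl equatorial): E = 1.56 kcal/mol; chair II (vinyl equatorial, isopropyl axial): E = 2.18 kcal/mol.
ΔG = 0.62 kcal/mol between the two chairs.
K = exp(ΔG/RT) with R = 1.987×10⁻³ kcal mol⁻¹ K⁻¹ and T = 298 K gives K ≈ 2.85.
Fraction in the lower-energy chair = K/(K+1) = 74.0%.

74.0%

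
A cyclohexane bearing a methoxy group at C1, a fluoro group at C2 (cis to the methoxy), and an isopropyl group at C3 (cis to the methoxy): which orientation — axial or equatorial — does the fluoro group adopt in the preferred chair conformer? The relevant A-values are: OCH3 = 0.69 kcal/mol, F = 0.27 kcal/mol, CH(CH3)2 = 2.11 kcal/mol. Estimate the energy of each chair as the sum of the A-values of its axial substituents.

Chair I (methoxy axial, fluoro equatorial, isopropyl axial): E = 2.80 kcal/mol.
Chair II (methoxy equatorial, fluoro axial, isopropyl equatorial): E = 0.27 kcal/mol.
Chair II is the more stable (lower-energy) conformer, and in that chair the fluoro group is axial.

axial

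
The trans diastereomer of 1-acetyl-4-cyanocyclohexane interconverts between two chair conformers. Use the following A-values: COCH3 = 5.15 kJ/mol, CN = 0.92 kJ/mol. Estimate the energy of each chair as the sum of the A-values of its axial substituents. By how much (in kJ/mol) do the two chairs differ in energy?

C1 and C4 have opposite parity, so for the trans isomer the two substituents are e,e in one chair and a,a in the other.
Chair I (acetyl axial, cyano axial): E = 6.07 kJ/mol.
Chair II (acetyl equatorial, cyano equatorial): E = 0.00 kJ/mol.
ΔE = 6.07 − 0.00 = 6.07 kJ/mol; chair II is more stable.

6.07 kJ/mol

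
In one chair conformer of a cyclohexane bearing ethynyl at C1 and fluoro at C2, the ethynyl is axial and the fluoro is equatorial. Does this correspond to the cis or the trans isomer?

cis

C1 and C2 have opposite parity, so their axial bonds point in opposite directions.
With opposite-parity carbons, two substituents on the same face are one axial and one equatorial; opposite faces give both axial or both equatorial.
Here the groups are axial/equatorial → same face → cis.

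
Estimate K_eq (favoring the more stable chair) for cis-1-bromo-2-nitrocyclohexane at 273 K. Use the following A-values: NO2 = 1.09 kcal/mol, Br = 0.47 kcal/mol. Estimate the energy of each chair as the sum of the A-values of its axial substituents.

K ≈ 3.14

C1 and C2 have opposite parity, so for the cis isomer the two substituents are one axial and one equatorial in each chair.
Chair I (nitro axial, bromo equatorial): E = 1.09 kcal/mol; chair II (nitro equatorial, bromo axial): E = 0.47 kcal/mol.
ΔG = 0.62 kcal/mol between the two chairs.
K = exp(ΔG/RT) with R = 1.987×10⁻³ kcal mol⁻¹ K⁻¹ and T = 273 K gives K ≈ 3.14.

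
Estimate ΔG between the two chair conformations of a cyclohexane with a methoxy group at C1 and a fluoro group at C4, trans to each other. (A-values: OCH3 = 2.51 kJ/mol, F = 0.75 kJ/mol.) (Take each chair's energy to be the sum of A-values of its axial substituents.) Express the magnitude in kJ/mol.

3.26 kJ/mol

C1 and C4 have opposite parity, so for the trans isomer the two substituents are e,e in one chair and a,a in the other.
Chair I (methoxy axial, fluoro axial): E = 3.26 kJ/mol.
Chair II (methoxy equatorial, fluoro equatorial): E = 0.00 kJ/mol.
ΔE = 3.26 − 0.00 = 3.26 kJ/mol; chair II is more stable.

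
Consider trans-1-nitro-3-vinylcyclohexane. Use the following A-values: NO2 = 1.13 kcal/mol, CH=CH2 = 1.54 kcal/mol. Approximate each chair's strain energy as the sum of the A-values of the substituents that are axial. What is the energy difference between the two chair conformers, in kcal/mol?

0.41 kcal/mol

C1 and C3 have the same parity, so for the trans isomer the two substituents are one axial and one equatorial in each chair.
Chair I (nitro axial, vinyl equatorial): E = 1.13 kcal/mol.
Chair II (nitro equatorial, vinyl axial): E = 1.54 kcal/mol.
ΔE = 1.54 − 1.13 = 0.41 kcal/mol; chair I is more stable.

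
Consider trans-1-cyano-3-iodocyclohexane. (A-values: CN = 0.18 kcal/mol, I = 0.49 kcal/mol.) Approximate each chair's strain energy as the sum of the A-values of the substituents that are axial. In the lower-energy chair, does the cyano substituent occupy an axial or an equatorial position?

axial

C1 and C3 have the same parity, so for the trans isomer the two substituents are one axial and one equatorial in each chair.
Chair I (cyano axial, iodo equatorial): E = 0.18 kcal/mol.
Chair II (cyano equatorial, iodo axial): E = 0.49 kcal/mol.
Chair I is the more stable (lower-energy) conformer, and in that chair the cyano group is axial.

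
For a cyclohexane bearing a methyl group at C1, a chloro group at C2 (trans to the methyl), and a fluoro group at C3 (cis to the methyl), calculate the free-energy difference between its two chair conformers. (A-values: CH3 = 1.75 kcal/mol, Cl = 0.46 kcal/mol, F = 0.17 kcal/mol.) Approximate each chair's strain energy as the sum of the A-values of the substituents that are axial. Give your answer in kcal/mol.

2.38 kcal/mol

Chair I (methyl axial, chloro axial, fluoro axial): E = 2.38 kcal/mol.
Chair II (methyl equatorial, chloro equatorial, fluoro equatorial): E = 0.00 kcal/mol.
ΔE = 2.38 − 0.00 = 2.38 kcal/mol; chair II is more stable.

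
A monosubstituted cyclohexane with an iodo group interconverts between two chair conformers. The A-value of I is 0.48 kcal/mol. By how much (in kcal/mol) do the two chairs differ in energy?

A monosubstituted cyclohexane has one chair with the iodo group axial (E = A = 0.48 kcal/mol) and one with it equatorial (E = 0).
ΔE = 0.48 − 0 = 0.48 kcal/mol.

0.48 kcal/mol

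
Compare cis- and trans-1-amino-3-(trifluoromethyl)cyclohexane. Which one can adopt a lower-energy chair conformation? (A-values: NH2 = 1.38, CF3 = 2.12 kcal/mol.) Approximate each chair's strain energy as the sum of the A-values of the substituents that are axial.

At 1,3 positions (parity same): cis → (e,e or a,a); trans → (a,e or e,a).
Best chair for cis: E = 0.00 kcal/mol; best chair for trans: E = 1.38 kcal/mol.
The cis isomer is lower by 1.38 kcal/mol.

cis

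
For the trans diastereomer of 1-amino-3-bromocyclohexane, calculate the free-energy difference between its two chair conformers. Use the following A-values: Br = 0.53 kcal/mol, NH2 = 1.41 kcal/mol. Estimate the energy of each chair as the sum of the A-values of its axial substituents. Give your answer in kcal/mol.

0.88 kcal/mol

C1 and C3 have the same parity, so for the trans isomer the two substituents are one axial and one equatorial in each chair.
Chair I (bromo axial, amino equatorial): E = 0.53 kcal/mol.
Chair II (bromo equatorial, amino axial): E = 1.41 kcal/mol.
ΔE = 1.41 − 0.53 = 0.88 kcal/mol; chair I is more stable.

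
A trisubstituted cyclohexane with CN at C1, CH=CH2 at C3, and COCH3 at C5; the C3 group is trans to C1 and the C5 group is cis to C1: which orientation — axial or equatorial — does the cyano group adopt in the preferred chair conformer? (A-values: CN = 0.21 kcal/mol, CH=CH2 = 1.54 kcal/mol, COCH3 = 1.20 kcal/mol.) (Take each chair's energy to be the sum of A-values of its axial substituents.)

Chair I (cyano axial, vinyl equatorial, acetyl axial): E = 1.41 kcal/mol.
Chair II (cyano equatorial, vinyl axial, acetyl equatorial): E = 1.54 kcal/mol.
Chair I is the more stable (lower-energy) conformer, and in that chair the cyano group is axial.

axial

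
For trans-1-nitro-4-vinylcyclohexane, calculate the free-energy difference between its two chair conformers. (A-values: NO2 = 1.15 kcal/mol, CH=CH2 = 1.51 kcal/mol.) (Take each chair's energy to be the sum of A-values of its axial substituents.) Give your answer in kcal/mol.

C1 and C4 have opposite parity, so for the trans isomer the two substituents are e,e in one chair and a,a in the other.
Chair I (nitro axial, vinyl axial): E = 2.66 kcal/mol.
Chair II (nitro equatorial, vinyl equatorial): E = 0.00 kcal/mol.
ΔE = 2.66 − 0.00 = 2.66 kcal/mol; chair II is more stable.

2.66 kcal/mol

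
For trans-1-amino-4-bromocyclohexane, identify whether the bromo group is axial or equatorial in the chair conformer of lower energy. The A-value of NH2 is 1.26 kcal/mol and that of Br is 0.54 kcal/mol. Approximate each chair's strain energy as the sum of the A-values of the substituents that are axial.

C1 and C4 have opposite parity, so for the trans isomer the two substituents are e,e in one chair and a,a in the other.
Chair I (amino axial, bromo axial): E = 1.80 kcal/mol.
Chair II (amino equatorial, bromo equatorial): E = 0.00 kcal/mol.
Chair II is the more stable (lower-energy) conformer, and in that chair the bromo group is equatorial.

equatorial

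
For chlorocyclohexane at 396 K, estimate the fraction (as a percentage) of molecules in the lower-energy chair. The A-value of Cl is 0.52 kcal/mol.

65.9%

One chair has the chloro group axial (E = 0.52 kcal/mol) and the other has it equatorial (E = 0).
ΔG = 0.52 kcal/mol between the two chairs.
K = exp(ΔG/RT) with R = 1.987×10⁻³ kcal mol⁻¹ K⁻¹ and T = 396 K gives K ≈ 1.94.
Fraction in the lower-energy chair = K/(K+1) = 65.9%.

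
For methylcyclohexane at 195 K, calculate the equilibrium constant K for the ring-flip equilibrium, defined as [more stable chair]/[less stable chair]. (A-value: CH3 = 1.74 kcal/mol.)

K ≈ 89.2

One chair has the methyl group axial (E = 1.74 kcal/mol) and the other has it equatorial (E = 0).
ΔG = 1.74 kcal/mol between the two chairs.
K = exp(ΔG/RT) with R = 1.987×10⁻³ kcal mol⁻¹ K⁻¹ and T = 195 K gives K ≈ 89.2.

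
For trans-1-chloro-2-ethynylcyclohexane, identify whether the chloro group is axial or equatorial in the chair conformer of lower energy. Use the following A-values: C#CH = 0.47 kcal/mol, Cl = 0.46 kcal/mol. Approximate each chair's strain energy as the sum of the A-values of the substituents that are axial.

C1 and C2 have opposite parity, so for the trans isomer the two substituents are e,e in one chair and a,a in the other.
Chair I (ethynyl axial, chloro axial): E = 0.93 kcal/mol.
Chair II (ethynyl equatorial, chloro equatorial): E = 0.00 kcal/mol.
Chair II is the more stable (lower-energy) conformer, and in that chair the chloro group is equatorial.

equatorial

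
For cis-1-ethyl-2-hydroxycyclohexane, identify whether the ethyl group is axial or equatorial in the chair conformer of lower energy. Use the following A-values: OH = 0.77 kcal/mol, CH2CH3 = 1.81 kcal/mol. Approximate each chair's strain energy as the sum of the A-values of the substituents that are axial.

C1 and C2 have opposite parity, so for the cis isomer the two substituents are one axial and one equatorial in each chair.
Chair I (hydroxyl axial, ethyl equatorial): E = 0.77 kcal/mol.
Chair II (hydroxyl equatorial, ethyl axial): E = 1.81 kcal/mol.
Chair I is the more stable (lower-energy) conformer, and in that chair the ethyl group is equatorial.

equatorial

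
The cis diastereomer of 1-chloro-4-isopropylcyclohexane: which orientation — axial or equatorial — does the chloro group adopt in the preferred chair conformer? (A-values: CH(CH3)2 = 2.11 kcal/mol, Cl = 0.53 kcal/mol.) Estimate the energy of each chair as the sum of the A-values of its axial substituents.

axial

C1 and C4 have opposite parity, so for the cis isomer the two substituents are one axial and one equatorial in each chair.
Chair I (isopropyl axial, chloro equatorial): E = 2.11 kcal/mol.
Chair II (isopropyl equatorial, chloro axial): E = 0.53 kcal/mol.
Chair II is the more stable (lower-energy) conformer, and in that chair the chloro group is axial.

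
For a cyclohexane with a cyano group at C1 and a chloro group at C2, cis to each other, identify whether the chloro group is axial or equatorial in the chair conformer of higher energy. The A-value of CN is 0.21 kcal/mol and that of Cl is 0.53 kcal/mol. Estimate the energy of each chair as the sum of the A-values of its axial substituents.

C1 and C2 have opposite parity, so for the cis isomer the two substituents are one axial and one equatorial in each chair.
Chair I (cyano axial, chloro equatorial): E = 0.21 kcal/mol.
Chair II (cyano equatorial, chloro axial): E = 0.53 kcal/mol.
Chair II is the less stable (higher-energy) conformer, and in that chair the chloro group is axial.

axial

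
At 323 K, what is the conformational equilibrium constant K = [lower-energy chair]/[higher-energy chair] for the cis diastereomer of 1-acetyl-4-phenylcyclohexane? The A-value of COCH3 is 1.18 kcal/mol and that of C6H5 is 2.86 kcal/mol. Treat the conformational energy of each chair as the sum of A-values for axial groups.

C1 and C4 have opposite parity, so for the cis isomer the two substituents are one axial and one equatorial in each chair.
Chair I (acetyl axial, phenyl equatorial): E = 1.18 kcal/mol; chair II (acetyl equatorial, phenyl axial): E = 2.86 kcal/mol.
ΔG = 1.68 kcal/mol between the two chairs.
K = exp(ΔG/RT) with R = 1.987×10⁻³ kcal mol⁻¹ K⁻¹ and T = 323 K gives K ≈ 13.7.

K ≈ 13.7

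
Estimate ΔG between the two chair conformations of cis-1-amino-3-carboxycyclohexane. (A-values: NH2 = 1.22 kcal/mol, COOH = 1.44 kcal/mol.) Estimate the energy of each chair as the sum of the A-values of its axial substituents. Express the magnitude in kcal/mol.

C1 and C3 have the same parity, so for the cis isomer the two substituents are e,e in one chair and a,a in the other.
Chair I (amino axial, carboxyl axial): E = 2.66 kcal/mol.
Chair II (amino equatorial, carboxyl equatorial): E = 0.00 kcal/mol.
ΔE = 2.66 − 0.00 = 2.66 kcal/mol; chair II is more stable.

2.66 kcal/mol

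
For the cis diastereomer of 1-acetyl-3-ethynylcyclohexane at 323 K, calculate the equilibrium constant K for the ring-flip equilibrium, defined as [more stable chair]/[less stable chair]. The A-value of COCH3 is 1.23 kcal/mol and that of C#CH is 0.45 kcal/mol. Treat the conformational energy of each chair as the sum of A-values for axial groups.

C1 and C3 have the same parity, so for the cis isomer the two substituents are e,e in one chair and a,a in the other.
Chair I (acetyl axial, ethynyl axial): E = 1.68 kcal/mol; chair II (acetyl equatorial, ethynyl equatorial): E = 0.00 kcal/mol.
ΔG = 1.68 kcal/mol between the two chairs.
K = exp(ΔG/RT) with R = 1.987×10⁻³ kcal mol⁻¹ K⁻¹ and T = 323 K gives K ≈ 13.7.

K ≈ 13.7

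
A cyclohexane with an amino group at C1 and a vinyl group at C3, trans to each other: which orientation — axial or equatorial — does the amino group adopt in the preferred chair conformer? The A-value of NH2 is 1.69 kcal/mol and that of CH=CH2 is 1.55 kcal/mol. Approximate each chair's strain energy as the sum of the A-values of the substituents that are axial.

C1 and C3 have the same parity, so for the trans isomer the two substituents are one axial and one equatorial in each chair.
Chair I (amino axial, vinyl equatorial): E = 1.69 kcal/mol.
Chair II (amino equatorial, vinyl axial): E = 1.55 kcal/mol.
Chair II is the more stable (lower-energy) conformer, and in that chair the amino group is equatorial.

equatorial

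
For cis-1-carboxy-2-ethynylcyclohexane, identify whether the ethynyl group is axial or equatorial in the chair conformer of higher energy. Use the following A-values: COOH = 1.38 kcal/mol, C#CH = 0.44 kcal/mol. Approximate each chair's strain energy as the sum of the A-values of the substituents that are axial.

C1 and C2 have opposite parity, so for the cis isomer the two substituents are one axial and one equatorial in each chair.
Chair I (carboxyl axial, ethynyl equatorial): E = 1.38 kcal/mol.
Chair II (carboxyl equatorial, ethynyl axial): E = 0.44 kcal/mol.
Chair I is the less stable (higher-energy) conformer, and in that chair the ethynyl group is equatorial.

equatorial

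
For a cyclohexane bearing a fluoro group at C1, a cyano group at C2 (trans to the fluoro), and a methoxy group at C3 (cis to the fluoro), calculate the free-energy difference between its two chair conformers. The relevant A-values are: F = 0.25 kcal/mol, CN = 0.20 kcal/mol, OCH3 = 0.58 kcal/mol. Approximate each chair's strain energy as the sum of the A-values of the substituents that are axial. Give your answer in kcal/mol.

1.03 kcal/mol

Chair I (fluoro axial, cyano axial, methoxy axial): E = 1.03 kcal/mol.
Chair II (fluoro equatorial, cyano equatorial, methoxy equatorial): E = 0.00 kcal/mol.
ΔE = 1.03 − 0.00 = 1.03 kcal/mol; chair II is more stable.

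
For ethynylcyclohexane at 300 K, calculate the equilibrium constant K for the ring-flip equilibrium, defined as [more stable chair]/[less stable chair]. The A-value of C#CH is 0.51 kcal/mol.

One chair has the ethynyl group axial (E = 0.51 kcal/mol) and the other has it equatorial (E = 0).
ΔG = 0.51 kcal/mol between the two chairs.
K = exp(ΔG/RT) with R = 1.987×10⁻³ kcal mol⁻¹ K⁻¹ and T = 300 K gives K ≈ 2.35.

K ≈ 2.35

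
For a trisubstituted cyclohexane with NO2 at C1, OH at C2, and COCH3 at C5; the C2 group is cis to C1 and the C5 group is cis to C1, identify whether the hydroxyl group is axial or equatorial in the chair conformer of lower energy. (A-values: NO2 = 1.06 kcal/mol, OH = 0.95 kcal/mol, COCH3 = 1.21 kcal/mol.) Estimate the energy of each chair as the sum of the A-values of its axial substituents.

axial

Chair I (nitro axial, hydroxyl equatorial, acetyl axial): E = 2.27 kcal/mol.
Chair II (nitro equatorial, hydroxyl axial, acetyl equatorial): E = 0.95 kcal/mol.
Chair II is the more stable (lower-energy) conformer, and in that chair the hydroxyl group is axial.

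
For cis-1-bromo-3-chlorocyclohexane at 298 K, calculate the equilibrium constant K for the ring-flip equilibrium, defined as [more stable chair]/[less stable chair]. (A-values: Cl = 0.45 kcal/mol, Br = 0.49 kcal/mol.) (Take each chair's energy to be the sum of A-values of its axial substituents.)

K ≈ 4.89

C1 and C3 have the same parity, so for the cis isomer the two substituents are e,e in one chair and a,a in the other.
Chair I (chloro axial, bromo axial): E = 0.94 kcal/mol; chair II (chloro equatorial, bromo equatorial): E = 0.00 kcal/mol.
ΔG = 0.94 kcal/mol between the two chairs.
K = exp(ΔG/RT) with R = 1.987×10⁻³ kcal mol⁻¹ K⁻¹ and T = 298 K gives K ≈ 4.89.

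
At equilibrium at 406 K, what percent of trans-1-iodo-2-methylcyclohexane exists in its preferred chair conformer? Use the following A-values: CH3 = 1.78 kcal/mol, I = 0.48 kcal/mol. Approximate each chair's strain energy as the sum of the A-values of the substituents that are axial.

C1 and C2 have opposite parity, so for the trans isomer the two substituents are e,e in one chair and a,a in the other.
Chair I (methyl axial, iodo axial): E = 2.26 kcal/mol; chair II (methyl equatorial, iodo equatorial): E = 0.00 kcal/mol.
ΔG = 2.26 kcal/mol between the two chairs.
K = exp(ΔG/RT) with R = 1.987×10⁻³ kcal mol⁻¹ K⁻¹ and T = 406 K gives K ≈ 16.5.
Fraction in the lower-energy chair = K/(K+1) = 94.3%.

94.3%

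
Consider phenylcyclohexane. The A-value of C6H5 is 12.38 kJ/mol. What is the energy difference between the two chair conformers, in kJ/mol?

A monosubstituted cyclohexane has one chair with the phenyl group axial (E = A = 12.38 kJ/mol) and one with it equatorial (E = 0).
ΔE = 12.38 − 0 = 12.38 kJ/mol.

12.38 kJ/mol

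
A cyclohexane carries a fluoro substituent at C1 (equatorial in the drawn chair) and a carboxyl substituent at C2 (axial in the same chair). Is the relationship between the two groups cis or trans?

cis

C1 and C2 have opposite parity, so their axial bonds point in opposite directions.
With opposite-parity carbons, two substituents on the same face are one axial and one equatorial; opposite faces give both axial or both equatorial.
Here the groups are equatorial/axial → same face → cis.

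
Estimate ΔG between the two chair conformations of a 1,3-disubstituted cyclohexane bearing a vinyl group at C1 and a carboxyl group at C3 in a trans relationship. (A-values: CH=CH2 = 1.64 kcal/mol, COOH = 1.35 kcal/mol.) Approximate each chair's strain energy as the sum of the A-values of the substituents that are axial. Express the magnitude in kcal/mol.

C1 and C3 have the same parity, so for the trans isomer the two substituents are one axial and one equatorial in each chair.
Chair I (vinyl axial, carboxyl equatorial): E = 1.64 kcal/mol.
Chair II (vinyl equatorial, carboxyl axial): E = 1.35 kcal/mol.
ΔE = 1.64 − 1.35 = 0.29 kcal/mol; chair II is more stable.

0.29 kcal/mol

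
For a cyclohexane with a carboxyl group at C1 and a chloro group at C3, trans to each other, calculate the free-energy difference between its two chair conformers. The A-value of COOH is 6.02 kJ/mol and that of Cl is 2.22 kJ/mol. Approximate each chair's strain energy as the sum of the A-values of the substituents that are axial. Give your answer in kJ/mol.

3.80 kJ/mol

C1 and C3 have the same parity, so for the trans isomer the two substituents are one axial and one equatorial in each chair.
Chair I (carboxyl axial, chloro equatorial): E = 6.02 kJ/mol.
Chair II (carboxyl equatorial, chloro axial): E = 2.22 kJ/mol.
ΔE = 6.02 − 2.22 = 3.80 kJ/mol; chair II is more stable.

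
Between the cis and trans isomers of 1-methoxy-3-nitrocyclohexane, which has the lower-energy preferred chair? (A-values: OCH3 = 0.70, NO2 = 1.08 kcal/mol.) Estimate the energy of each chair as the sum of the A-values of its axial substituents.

At 1,3 positions (parity same): cis → (e,e or a,a); trans → (a,e or e,a).
Best chair for cis: E = 0.00 kcal/mol; best chair for trans: E = 0.70 kcal/mol.
The cis isomer is lower by 0.70 kcal/mol.

cis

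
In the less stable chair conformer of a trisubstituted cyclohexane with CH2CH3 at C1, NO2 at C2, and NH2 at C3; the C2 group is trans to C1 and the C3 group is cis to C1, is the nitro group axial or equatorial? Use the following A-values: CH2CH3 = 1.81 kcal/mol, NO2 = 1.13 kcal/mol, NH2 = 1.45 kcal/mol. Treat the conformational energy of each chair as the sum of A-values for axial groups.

axial

Chair I (ethyl axial, nitro axial, amino axial): E = 4.39 kcal/mol.
Chair II (ethyl equatorial, nitro equatorial, amino equatorial): E = 0.00 kcal/mol.
Chair I is the less stable (higher-energy) conformer, and in that chair the nitro group is axial.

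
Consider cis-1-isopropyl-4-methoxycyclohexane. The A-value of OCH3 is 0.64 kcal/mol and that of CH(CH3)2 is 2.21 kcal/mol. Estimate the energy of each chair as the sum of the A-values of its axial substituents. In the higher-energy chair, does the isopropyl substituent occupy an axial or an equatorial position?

axial

C1 and C4 have opposite parity, so for the cis isomer the two substituents are one axial and one equatorial in each chair.
Chair I (methoxy axial, isopropyl equatorial): E = 0.64 kcal/mol.
Chair II (methoxy equatorial, isopropyl axial): E = 2.21 kcal/mol.
Chair II is the less stable (higher-energy) conformer, and in that chair the isopropyl group is axial.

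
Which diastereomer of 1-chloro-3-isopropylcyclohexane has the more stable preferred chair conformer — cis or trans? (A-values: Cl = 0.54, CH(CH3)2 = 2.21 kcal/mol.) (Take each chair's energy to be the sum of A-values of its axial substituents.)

cis

At 1,3 positions (parity same): cis → (e,e or a,a); trans → (a,e or e,a).
Best chair for cis: E = 0.00 kcal/mol; best chair for trans: E = 0.54 kcal/mol.
The cis isomer is lower by 0.54 kcal/mol.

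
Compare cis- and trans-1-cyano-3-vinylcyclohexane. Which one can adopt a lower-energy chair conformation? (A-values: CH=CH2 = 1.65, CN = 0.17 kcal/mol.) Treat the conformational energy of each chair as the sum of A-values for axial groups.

At 1,3 positions (parity same): cis → (e,e or a,a); trans → (a,e or e,a).
Best chair for cis: E = 0.00 kcal/mol; best chair for trans: E = 0.17 kcal/mol.
The cis isomer is lower by 0.17 kcal/mol.

cis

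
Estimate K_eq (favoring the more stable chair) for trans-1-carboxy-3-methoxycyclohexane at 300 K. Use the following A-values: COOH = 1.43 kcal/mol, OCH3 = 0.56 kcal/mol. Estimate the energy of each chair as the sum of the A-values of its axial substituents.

K ≈ 4.30

C1 and C3 have the same parity, so for the trans isomer the two substituents are one axial and one equatorial in each chair.
Chair I (carboxyl axial, methoxy equatorial): E = 1.43 kcal/mol; chair II (carboxyl equatorial, methoxy axial): E = 0.56 kcal/mol.
ΔG = 0.87 kcal/mol between the two chairs.
K = exp(ΔG/RT) with R = 1.987×10⁻³ kcal mol⁻¹ K⁻¹ and T = 300 K gives K ≈ 4.3.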